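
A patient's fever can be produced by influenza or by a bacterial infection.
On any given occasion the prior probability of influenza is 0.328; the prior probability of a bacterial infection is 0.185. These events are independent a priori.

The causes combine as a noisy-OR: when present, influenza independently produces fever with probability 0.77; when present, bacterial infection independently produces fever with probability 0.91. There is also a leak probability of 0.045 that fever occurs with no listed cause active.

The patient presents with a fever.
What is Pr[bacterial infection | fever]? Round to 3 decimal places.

Under noisy-OR, P(fever | causes) = 1 − (1−0.045)·∏(1−qᵢ) over the active causes.
P(fever) = 0.045*0.672*0.815 + 0.91405*0.672*0.185 + 0.78035*0.328*0.815 + 0.980232*0.328*0.185 = 0.024646 + 0.113635 + 0.208603 + 0.059480 = 0.406364
Restricting to configurations with bacterial infection present: 0.113635 + 0.059480 = 0.173115.
P(bacterial infection | fever) = 0.173115 / 0.406364 ≈ 0.426

Pr[bacterial infection | fever] ≈ 0.426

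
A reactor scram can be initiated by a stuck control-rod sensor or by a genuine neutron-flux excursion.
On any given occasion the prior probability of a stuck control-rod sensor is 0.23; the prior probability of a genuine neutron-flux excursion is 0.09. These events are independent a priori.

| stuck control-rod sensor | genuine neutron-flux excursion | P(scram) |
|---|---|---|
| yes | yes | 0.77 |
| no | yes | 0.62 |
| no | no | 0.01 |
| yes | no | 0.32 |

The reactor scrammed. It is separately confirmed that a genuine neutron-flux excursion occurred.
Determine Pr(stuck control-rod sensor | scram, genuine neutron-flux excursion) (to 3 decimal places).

Numerator (weight on configurations with stuck control-rod sensor): 0.77×0.23 = 0.177100
Normalizer over all consistent configurations: 0.62×0.77 + 0.77×0.23 = 0.654500
Posterior = 0.177100 / 0.654500 ≈ 0.271

Pr(stuck control-rod sensor | scram, genuine neutron-flux excursion) ≈ 0.271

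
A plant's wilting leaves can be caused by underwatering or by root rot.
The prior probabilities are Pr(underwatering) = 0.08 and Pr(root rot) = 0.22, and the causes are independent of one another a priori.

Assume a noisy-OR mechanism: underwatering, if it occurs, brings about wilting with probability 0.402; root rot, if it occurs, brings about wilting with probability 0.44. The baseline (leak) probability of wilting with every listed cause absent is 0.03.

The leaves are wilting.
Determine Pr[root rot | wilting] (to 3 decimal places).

Pr[root rot | wilting] ≈ 0.686

Under noisy-OR, P(wilting | causes) = 1 − (1−0.03)·∏(1−qᵢ) over the active causes.
P(wilting) = 0.03·0.92·0.78 + 0.4568·0.92·0.22 + 0.41994·0.08·0.78 + 0.675166·0.08·0.22 = 0.021528 + 0.092456 + 0.026204 + 0.011883 = 0.152071
The root rot-present share is 0.092456 + 0.011883 = 0.104339.
P(root rot | wilting) = 0.104339 / 0.152071 ≈ 0.686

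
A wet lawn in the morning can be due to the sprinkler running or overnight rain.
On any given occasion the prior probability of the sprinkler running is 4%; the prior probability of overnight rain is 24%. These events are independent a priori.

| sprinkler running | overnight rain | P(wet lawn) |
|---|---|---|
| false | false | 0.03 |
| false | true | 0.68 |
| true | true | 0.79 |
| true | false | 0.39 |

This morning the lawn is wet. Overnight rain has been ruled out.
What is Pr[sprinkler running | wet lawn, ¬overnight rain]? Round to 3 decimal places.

Pr[sprinkler running | wet lawn, ¬overnight rain] ≈ 0.351

P(wet lawn | ¬overnight rain) = 0.03×0.96 + 0.39×0.04 = 0.028800 + 0.015600 = 0.044400
Restricting to configurations with sprinkler running present: 0.39×0.04 = 0.015600.
So P(sprinkler running | wet lawn, ¬overnight rain) = 0.015600/0.044400 ≈ 0.351.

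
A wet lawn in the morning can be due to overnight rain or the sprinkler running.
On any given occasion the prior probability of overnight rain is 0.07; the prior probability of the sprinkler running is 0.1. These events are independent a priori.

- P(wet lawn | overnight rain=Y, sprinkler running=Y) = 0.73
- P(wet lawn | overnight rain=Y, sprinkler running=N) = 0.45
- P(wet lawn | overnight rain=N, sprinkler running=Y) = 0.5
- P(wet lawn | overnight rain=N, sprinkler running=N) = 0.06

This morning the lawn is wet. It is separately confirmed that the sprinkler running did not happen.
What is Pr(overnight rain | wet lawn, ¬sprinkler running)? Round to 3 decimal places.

Pr(overnight rain | wet lawn, ¬sprinkler running) ≈ 0.361

P(wet lawn | ¬sprinkler running) = 0.06·0.93 + 0.45·0.07 = 0.055800 + 0.031500 = 0.087300
Restricting to configurations with overnight rain present: 0.45·0.07 = 0.031500.
Hence the posterior is 0.031500/0.087300 ≈ 0.361.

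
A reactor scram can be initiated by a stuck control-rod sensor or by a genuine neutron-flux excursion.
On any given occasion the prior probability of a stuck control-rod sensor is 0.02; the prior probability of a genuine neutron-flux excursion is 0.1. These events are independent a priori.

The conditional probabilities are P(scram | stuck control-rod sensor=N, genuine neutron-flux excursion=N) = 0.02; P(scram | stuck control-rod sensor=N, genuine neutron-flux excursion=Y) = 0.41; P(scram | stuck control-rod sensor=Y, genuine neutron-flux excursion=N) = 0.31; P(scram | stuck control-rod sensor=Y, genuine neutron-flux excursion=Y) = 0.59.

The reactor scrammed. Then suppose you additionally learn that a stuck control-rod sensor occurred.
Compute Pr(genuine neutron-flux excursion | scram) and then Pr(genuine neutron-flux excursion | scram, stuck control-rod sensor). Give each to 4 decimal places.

Pr(genuine neutron-flux excursion | scram) ≈ 0.6404; Pr(genuine neutron-flux excursion | scram, stuck control-rod sensor) ≈ 0.1746

Enumerate the 4 (stuck control-rod sensor, genuine neutron-flux excursion) configurations and weight by the priors:
  P(scram) = 0.02×0.98×0.9 + 0.41×0.98×0.1 + 0.31×0.02×0.9 + 0.59×0.02×0.1
        = 0.017640 + 0.040180 + 0.005580 + 0.001180 = 0.064580
The terms with genuine neutron-flux excursion present sum to 0.041360, so
  P(genuine neutron-flux excursion | scram) = 0.041360 / 0.064580 ≈ 0.6404

Now condition on the additional information:
Weight on genuine neutron-flux excursion=true, given the evidence: 0.59*0.1 = 0.059000
Denominator P(scram | stuck control-rod sensor): 0.31*0.9 + 0.59*0.1 = 0.338000
P(genuine neutron-flux excursion | scram, stuck control-rod sensor) = 0.059000/0.338000 ≈ 0.1746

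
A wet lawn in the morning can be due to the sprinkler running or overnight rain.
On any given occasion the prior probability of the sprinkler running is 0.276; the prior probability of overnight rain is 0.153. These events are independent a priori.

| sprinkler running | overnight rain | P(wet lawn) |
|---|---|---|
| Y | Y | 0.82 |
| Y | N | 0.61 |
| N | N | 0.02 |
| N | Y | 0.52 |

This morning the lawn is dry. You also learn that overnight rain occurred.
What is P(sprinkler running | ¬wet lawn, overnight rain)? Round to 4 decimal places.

Numerator (weight on configurations with sprinkler running): 0.18*0.276 = 0.049680
Normalizer over all consistent configurations: 0.48*0.724 + 0.18*0.276 = 0.397200
P(sprinkler running | ¬wet lawn, overnight rain) = 0.049680/0.397200 ≈ 0.1251

P(sprinkler running | ¬wet lawn, overnight rain) ≈ 0.1251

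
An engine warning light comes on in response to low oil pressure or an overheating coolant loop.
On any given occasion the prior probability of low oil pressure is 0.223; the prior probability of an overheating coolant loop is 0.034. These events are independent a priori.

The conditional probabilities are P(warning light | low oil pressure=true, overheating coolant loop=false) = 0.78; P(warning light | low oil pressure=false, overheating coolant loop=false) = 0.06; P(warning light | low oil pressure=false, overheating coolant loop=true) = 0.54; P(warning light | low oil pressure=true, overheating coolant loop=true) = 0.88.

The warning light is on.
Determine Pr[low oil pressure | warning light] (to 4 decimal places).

Pr[low oil pressure | warning light] ≈ 0.7466

For the numerator, keep only low oil pressure=true terms: 0.168026 + 0.006672 = 0.174698
Normalizer over all consistent configurations: 0.06·0.777·0.966 + 0.54·0.777·0.034 + 0.78·0.223·0.966 + 0.88·0.223·0.034 = 0.233999
Posterior = 0.174698 / 0.233999 ≈ 0.7466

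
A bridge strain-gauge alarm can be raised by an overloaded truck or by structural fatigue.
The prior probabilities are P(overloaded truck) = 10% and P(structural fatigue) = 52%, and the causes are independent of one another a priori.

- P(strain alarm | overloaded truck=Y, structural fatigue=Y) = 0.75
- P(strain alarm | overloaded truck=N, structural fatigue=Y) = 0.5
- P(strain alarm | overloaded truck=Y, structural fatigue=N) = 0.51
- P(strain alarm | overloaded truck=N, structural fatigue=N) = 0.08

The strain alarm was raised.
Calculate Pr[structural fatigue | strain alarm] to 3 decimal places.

Pr[structural fatigue | strain alarm] ≈ 0.822

P(strain alarm) = 0.08*0.9*0.48 + 0.5*0.9*0.52 + 0.51*0.1*0.48 + 0.75*0.1*0.52 = 0.034560 + 0.234000 + 0.024480 + 0.039000 = 0.332040
Of this, 0.273000 comes from 0.234000 + 0.039000 (the structural fatigue=true cases).
P(structural fatigue | strain alarm) = 0.273000 / 0.332040 ≈ 0.822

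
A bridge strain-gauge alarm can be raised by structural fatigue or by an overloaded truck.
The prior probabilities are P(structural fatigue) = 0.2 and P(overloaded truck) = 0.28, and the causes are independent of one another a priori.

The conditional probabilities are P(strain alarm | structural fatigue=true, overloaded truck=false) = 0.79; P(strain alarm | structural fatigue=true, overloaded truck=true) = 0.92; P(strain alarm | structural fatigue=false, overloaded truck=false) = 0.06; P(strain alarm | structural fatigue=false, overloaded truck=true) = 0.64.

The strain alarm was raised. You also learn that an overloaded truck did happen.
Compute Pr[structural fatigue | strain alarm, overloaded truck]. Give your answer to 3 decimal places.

Weight on structural fatigue=true, given the evidence: 0.92*0.2 = 0.184000
The normalizing constant is 0.64*0.8 + 0.92*0.2 = 0.696000
Posterior = 0.184000 / 0.696000 ≈ 0.264

Pr[structural fatigue | strain alarm, overloaded truck] ≈ 0.264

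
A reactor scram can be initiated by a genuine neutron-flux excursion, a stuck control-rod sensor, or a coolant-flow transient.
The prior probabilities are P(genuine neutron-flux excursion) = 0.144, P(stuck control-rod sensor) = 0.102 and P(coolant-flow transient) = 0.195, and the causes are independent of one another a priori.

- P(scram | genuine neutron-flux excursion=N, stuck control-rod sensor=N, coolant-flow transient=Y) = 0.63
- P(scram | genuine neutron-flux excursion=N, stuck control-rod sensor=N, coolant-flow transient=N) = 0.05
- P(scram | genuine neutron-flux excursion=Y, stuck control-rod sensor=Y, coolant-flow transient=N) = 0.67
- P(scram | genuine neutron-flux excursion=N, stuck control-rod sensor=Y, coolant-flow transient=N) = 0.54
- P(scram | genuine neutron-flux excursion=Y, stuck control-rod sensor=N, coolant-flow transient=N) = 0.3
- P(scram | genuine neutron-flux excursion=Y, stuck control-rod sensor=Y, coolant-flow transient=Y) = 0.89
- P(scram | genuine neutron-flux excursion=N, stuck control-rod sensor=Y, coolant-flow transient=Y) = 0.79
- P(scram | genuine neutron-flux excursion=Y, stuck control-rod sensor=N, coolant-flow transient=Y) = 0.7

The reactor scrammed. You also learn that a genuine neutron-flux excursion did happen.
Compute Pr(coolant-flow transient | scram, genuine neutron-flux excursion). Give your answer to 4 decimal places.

Pr(coolant-flow transient | scram, genuine neutron-flux excursion) ≈ 0.3404

Enumerate the 4 (stuck control-rod sensor, coolant-flow transient) configurations and weight by the priors:
  P(scram | genuine neutron-flux excursion) = 0.3×0.898×0.805 + 0.7×0.898×0.195 + 0.67×0.102×0.805 + 0.89×0.102×0.195
        = 0.216867 + 0.122577 + 0.055014 + 0.017702 = 0.412160
Keeping only the coolant-flow transient-present terms gives 0.140279, so
  P(coolant-flow transient | scram, genuine neutron-flux excursion) = 0.140279 / 0.412160 ≈ 0.3404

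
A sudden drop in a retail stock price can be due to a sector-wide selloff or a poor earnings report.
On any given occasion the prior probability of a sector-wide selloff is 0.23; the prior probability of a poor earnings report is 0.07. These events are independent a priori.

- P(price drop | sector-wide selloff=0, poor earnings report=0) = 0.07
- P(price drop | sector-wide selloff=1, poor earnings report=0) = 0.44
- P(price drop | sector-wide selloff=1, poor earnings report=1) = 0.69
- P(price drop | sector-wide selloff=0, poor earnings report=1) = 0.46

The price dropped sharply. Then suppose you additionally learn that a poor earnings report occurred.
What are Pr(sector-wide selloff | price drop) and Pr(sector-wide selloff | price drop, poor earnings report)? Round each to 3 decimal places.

Enumerate the 4 (sector-wide selloff, poor earnings report) configurations and weight by the priors:
  P(price drop) = 0.07*0.77*0.93 + 0.46*0.77*0.07 + 0.44*0.23*0.93 + 0.69*0.23*0.07
        = 0.050127 + 0.024794 + 0.094116 + 0.011109 = 0.180146
Configurations with sector-wide selloff contribute 0.105225, so
  P(sector-wide selloff | price drop) = 0.105225 / 0.180146 ≈ 0.584

With the extra evidence:
P(price drop | poor earnings report) = 0.46×0.77 + 0.69×0.23 = 0.354200 + 0.158700 = 0.512900
Restricting to configurations with sector-wide selloff present: 0.69×0.23 = 0.158700.
So P(sector-wide selloff | price drop, poor earnings report) = 0.158700/0.512900 ≈ 0.309.
— poor earnings report explains away the evidence for sector-wide selloff.

Pr(sector-wide selloff | price drop) ≈ 0.584; Pr(sector-wide selloff | price drop, poor earnings report) ≈ 0.309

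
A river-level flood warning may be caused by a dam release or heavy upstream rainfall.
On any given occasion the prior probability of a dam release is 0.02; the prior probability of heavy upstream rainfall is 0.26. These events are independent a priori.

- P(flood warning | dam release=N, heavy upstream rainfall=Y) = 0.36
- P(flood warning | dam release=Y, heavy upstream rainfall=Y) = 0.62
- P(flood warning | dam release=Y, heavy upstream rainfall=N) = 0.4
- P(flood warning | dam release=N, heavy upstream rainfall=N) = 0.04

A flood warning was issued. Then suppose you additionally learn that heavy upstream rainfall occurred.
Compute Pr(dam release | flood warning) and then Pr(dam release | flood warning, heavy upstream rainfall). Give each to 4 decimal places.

Pr(dam release | flood warning) ≈ 0.0704; Pr(dam release | flood warning, heavy upstream rainfall) ≈ 0.0340

By total probability over the 4 (dam release, heavy upstream rainfall) configurations:
  P(flood warning) = 0.04*0.98*0.74 + 0.36*0.98*0.26 + 0.4*0.02*0.74 + 0.62*0.02*0.26
        = 0.029008 + 0.091728 + 0.005920 + 0.003224 = 0.129880
Keeping only the dam release-present terms gives 0.009144, so
  P(dam release | flood warning) = 0.009144 / 0.129880 ≈ 0.0704

Now condition on the additional information:
P(flood warning | heavy upstream rainfall) = 0.36·0.98 + 0.62·0.02 = 0.352800 + 0.012400 = 0.365200
Restricting to configurations with dam release present: 0.62·0.02 = 0.012400.
P(dam release | flood warning, heavy upstream rainfall) = 0.012400 / 0.365200 ≈ 0.0340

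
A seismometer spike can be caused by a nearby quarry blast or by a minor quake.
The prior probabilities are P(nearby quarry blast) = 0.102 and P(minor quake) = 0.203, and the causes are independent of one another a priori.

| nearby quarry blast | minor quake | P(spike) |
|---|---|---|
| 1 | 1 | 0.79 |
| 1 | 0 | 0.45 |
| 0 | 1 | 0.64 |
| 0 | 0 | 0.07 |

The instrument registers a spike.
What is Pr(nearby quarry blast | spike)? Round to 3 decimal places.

Pr(nearby quarry blast | spike) ≈ 0.241

Enumerate the 4 (nearby quarry blast, minor quake) configurations and weight by the priors:
  P(spike) = 0.07*0.898*0.797 + 0.64*0.898*0.203 + 0.45*0.102*0.797 + 0.79*0.102*0.203
        = 0.050099 + 0.116668 + 0.036582 + 0.016358 = 0.219707
The terms with nearby quarry blast present sum to 0.052940, so
  P(nearby quarry blast | spike) = 0.052940 / 0.219707 ≈ 0.241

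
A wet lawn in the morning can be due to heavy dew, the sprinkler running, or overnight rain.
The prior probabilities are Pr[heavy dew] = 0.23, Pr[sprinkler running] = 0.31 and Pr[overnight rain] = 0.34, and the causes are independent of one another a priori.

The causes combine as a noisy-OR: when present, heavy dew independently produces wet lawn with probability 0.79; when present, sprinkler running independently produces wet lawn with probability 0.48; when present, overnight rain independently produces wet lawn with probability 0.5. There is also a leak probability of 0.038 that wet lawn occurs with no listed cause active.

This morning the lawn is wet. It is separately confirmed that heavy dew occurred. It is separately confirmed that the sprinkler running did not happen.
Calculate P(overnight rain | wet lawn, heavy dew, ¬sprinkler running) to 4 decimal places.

Under noisy-OR, P(wet lawn | causes) = 1 − (1−0.038)·∏(1−qᵢ) over the active causes.
P(wet lawn | heavy dew, ¬sprinkler running) = 0.79798×0.66 + 0.89899×0.34 = 0.526667 + 0.305657 = 0.832324
Of this, 0.305657 comes from 0.89899×0.34 (the overnight rain=true cases).
Hence the posterior is 0.305657/0.832324 ≈ 0.3672.

P(overnight rain | wet lawn, heavy dew, ¬sprinkler running) ≈ 0.3672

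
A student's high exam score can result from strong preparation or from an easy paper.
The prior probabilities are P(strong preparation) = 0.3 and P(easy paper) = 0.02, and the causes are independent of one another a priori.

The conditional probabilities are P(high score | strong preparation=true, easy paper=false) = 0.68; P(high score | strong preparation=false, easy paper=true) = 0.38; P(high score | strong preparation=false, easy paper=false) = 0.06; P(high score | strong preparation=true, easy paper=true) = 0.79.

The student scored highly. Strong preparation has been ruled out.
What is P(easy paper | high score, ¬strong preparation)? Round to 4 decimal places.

P(easy paper | high score, ¬strong preparation) ≈ 0.1145

P(high score | ¬strong preparation) = 0.06*0.98 + 0.38*0.02 = 0.058800 + 0.007600 = 0.066400
Of this, 0.007600 comes from 0.38*0.02 (the easy paper=true cases).
P(easy paper | high score, ¬strong preparation) = 0.007600 / 0.066400 ≈ 0.1145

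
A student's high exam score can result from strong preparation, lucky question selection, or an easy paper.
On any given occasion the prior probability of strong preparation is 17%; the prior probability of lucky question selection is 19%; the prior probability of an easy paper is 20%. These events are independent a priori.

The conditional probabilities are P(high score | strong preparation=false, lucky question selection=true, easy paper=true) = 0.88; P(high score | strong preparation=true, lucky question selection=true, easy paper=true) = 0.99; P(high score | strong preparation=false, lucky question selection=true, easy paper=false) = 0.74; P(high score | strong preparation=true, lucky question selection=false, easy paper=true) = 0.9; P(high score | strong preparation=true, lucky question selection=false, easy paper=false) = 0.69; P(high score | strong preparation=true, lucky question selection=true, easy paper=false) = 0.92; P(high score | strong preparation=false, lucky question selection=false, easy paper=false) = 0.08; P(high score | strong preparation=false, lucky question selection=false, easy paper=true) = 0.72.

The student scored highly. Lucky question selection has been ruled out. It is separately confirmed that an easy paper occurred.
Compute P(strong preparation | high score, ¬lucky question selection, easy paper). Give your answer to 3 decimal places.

By total probability over both values of strong preparation:
  P(high score | ¬lucky question selection, easy paper) = 0.72×0.83 + 0.9×0.17
        = 0.597600 + 0.153000 = 0.750600
The terms with strong preparation present sum to 0.153000, so
  P(strong preparation | high score, ¬lucky question selection, easy paper) = 0.153000 / 0.750600 ≈ 0.204

P(strong preparation | high score, ¬lucky question selection, easy paper) ≈ 0.204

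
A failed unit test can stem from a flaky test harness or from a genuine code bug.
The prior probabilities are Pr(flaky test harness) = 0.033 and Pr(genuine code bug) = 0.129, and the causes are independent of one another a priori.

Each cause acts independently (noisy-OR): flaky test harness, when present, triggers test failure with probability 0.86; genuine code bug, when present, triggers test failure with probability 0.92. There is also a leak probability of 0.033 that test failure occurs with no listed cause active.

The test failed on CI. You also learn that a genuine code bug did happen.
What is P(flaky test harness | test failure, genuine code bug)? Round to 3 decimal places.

P(flaky test harness | test failure, genuine code bug) ≈ 0.035

Under noisy-OR, P(test failure | causes) = 1 − (1−0.033)·∏(1−qᵢ) over the active causes.
Enumerate both values of flaky test harness and weight by the priors:
  P(test failure | genuine code bug) = 0.92264·0.967 + 0.98917·0.033
        = 0.892193 + 0.032643 = 0.924836
The terms with flaky test harness present sum to 0.032643, so
  P(flaky test harness | test failure, genuine code bug) = 0.032643 / 0.924836 ≈ 0.035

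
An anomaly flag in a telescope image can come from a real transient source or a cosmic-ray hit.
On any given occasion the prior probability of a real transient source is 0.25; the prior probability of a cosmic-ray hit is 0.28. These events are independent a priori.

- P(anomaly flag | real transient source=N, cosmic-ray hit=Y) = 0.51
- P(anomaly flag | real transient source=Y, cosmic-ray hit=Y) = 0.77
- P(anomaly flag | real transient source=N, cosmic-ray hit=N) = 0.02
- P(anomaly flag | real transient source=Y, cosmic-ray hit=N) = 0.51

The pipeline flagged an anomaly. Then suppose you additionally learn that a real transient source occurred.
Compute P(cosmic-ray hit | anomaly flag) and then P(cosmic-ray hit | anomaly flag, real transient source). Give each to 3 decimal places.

P(cosmic-ray hit | anomaly flag) ≈ 0.611; P(cosmic-ray hit | anomaly flag, real transient source) ≈ 0.370

Weight on cosmic-ray hit=true, given the evidence: 0.107100 + 0.053900 = 0.161000
Normalizer over all consistent configurations: 0.02*0.75*0.72 + 0.51*0.75*0.28 + 0.51*0.25*0.72 + 0.77*0.25*0.28 = 0.263600
Posterior = 0.161000 / 0.263600 ≈ 0.611

Now also conditioning on real transient source=true:
By total probability over both values of cosmic-ray hit:
  P(anomaly flag | real transient source) = 0.51·0.72 + 0.77·0.28
        = 0.367200 + 0.215600 = 0.582800
Configurations with cosmic-ray hit contribute 0.215600, so
  P(cosmic-ray hit | anomaly flag, real transient source) = 0.215600 / 0.582800 ≈ 0.370
— real transient source explains away the evidence for cosmic-ray hit.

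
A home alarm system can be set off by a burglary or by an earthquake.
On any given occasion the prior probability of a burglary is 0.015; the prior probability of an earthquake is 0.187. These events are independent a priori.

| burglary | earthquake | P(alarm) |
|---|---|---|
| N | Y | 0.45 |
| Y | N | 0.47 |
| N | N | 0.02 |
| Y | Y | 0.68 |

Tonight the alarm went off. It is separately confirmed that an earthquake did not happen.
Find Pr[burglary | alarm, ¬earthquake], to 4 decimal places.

For the numerator, keep only burglary=true terms: 0.47×0.015 = 0.007050
The normalizing constant is 0.02×0.985 + 0.47×0.015 = 0.026750
P(burglary | alarm, ¬earthquake) = 0.007050/0.026750 ≈ 0.2636

Pr[burglary | alarm, ¬earthquake] ≈ 0.2636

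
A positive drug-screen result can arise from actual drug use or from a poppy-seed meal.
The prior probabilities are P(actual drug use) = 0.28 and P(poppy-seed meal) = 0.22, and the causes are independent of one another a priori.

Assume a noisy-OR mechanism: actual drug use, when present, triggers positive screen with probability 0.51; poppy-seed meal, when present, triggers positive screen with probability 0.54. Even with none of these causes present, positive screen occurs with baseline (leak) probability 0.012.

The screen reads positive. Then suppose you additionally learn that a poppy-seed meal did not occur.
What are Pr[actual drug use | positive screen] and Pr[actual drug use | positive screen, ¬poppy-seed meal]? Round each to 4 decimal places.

Pr[actual drug use | positive screen] ≈ 0.6328; Pr[actual drug use | positive screen, ¬poppy-seed meal] ≈ 0.9436

Under noisy-OR, P(positive screen | causes) = 1 − (1−0.012)·∏(1−qᵢ) over the active causes.
P(positive screen) = 0.012·0.72·0.78 + 0.54552·0.72·0.22 + 0.51588·0.28·0.78 + 0.777305·0.28·0.22 = 0.006739 + 0.086410 + 0.112668 + 0.047882 = 0.253699
The actual drug use-present share is 0.112668 + 0.047882 = 0.160550.
Hence the posterior is 0.160550/0.253699 ≈ 0.6328.

With the extra evidence:
P(positive screen | ¬poppy-seed meal) = 0.012*0.72 + 0.51588*0.28 = 0.008640 + 0.144446 = 0.153086
Of this, 0.144446 comes from 0.51588*0.28 (the actual drug use=true cases).
P(actual drug use | positive screen, ¬poppy-seed meal) = 0.144446 / 0.153086 ≈ 0.9436
Ruling out poppy-seed meal raises the posterior on actual drug use — the flip side of explaining away.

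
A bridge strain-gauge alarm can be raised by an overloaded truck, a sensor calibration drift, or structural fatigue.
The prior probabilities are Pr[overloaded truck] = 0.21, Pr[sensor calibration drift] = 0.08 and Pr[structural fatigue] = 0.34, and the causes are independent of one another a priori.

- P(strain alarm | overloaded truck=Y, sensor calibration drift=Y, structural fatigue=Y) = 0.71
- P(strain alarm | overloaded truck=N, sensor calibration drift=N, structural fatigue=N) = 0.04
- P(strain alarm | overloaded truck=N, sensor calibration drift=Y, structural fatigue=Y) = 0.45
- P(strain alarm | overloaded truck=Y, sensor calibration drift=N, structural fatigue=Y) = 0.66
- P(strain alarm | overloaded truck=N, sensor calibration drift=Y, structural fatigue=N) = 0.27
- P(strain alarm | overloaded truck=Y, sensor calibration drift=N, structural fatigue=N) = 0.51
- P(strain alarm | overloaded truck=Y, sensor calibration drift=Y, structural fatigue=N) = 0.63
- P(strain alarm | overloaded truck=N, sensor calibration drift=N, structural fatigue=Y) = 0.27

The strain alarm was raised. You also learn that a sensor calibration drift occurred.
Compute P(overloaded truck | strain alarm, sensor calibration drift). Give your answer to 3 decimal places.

Sum P(strain alarm|·) weighted by the priors over the 4 (overloaded truck, structural fatigue) configurations:
  P(strain alarm | sensor calibration drift) = 0.27·0.79·0.66 + 0.45·0.79·0.34 + 0.63·0.21·0.66 + 0.71·0.21·0.34
        = 0.140778 + 0.120870 + 0.087318 + 0.050694 = 0.399660
Configurations with overloaded truck contribute 0.138012, so
  P(overloaded truck | strain alarm, sensor calibration drift) = 0.138012 / 0.399660 ≈ 0.345

P(overloaded truck | strain alarm, sensor calibration drift) ≈ 0.345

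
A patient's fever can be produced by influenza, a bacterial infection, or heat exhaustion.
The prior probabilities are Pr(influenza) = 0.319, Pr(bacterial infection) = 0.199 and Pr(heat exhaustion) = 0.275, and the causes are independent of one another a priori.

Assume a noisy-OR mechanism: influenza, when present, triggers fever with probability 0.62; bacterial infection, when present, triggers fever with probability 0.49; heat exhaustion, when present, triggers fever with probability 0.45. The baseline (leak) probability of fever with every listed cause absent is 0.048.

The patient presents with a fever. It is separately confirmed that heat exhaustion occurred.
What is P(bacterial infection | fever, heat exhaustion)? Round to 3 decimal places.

P(bacterial infection | fever, heat exhaustion) ≈ 0.252

Under noisy-OR, P(fever | causes) = 1 − (1−0.048)·∏(1−qᵢ) over the active causes.
Numerator (weight on configurations with bacterial infection): 0.099331 + 0.057039 = 0.156370
Denominator P(fever | heat exhaustion): 0.4764×0.681×0.801 + 0.732964×0.681×0.199 + 0.801032×0.319×0.801 + 0.898526×0.319×0.199 = 0.620916
Posterior = 0.156370 / 0.620916 ≈ 0.252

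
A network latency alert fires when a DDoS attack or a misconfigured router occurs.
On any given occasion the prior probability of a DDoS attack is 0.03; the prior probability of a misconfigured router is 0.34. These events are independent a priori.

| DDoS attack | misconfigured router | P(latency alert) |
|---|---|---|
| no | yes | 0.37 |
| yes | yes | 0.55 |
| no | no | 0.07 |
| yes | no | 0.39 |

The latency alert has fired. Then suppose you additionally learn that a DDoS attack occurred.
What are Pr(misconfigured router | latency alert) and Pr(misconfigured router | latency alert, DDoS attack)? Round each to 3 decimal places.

P(latency alert) = 0.07×0.97×0.66 + 0.37×0.97×0.34 + 0.39×0.03×0.66 + 0.55×0.03×0.34 = 0.044814 + 0.122026 + 0.007722 + 0.005610 = 0.180172
Of this, 0.127636 comes from 0.122026 + 0.005610 (the misconfigured router=true cases).
So P(misconfigured router | latency alert) = 0.127636/0.180172 ≈ 0.708.

With the extra evidence:
By total probability over both values of misconfigured router:
  P(latency alert | DDoS attack) = 0.39*0.66 + 0.55*0.34
        = 0.257400 + 0.187000 = 0.444400
The terms with misconfigured router present sum to 0.187000, so
  P(misconfigured router | latency alert, DDoS attack) = 0.187000 / 0.444400 ≈ 0.421
This is intercausal reasoning (explaining away): once DDoS attack accounts for the latency alert, misconfigured router becomes less likely.

Pr(misconfigured router | latency alert) ≈ 0.708; Pr(misconfigured router | latency alert, DDoS attack) ≈ 0.421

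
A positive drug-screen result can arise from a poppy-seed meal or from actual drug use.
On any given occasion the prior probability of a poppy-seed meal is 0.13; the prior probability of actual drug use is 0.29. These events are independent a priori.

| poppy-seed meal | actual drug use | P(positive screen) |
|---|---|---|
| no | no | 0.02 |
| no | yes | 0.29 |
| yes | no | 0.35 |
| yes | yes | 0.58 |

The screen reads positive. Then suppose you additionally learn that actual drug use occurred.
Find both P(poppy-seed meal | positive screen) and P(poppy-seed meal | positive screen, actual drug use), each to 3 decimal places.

P(poppy-seed meal | positive screen) ≈ 0.388; P(poppy-seed meal | positive screen, actual drug use) ≈ 0.230

Enumerate the 4 (poppy-seed meal, actual drug use) configurations and weight by the priors:
  P(positive screen) = 0.02×0.87×0.71 + 0.29×0.87×0.29 + 0.35×0.13×0.71 + 0.58×0.13×0.29
        = 0.012354 + 0.073167 + 0.032305 + 0.021866 = 0.139692
The terms with poppy-seed meal present sum to 0.054171, so
  P(poppy-seed meal | positive screen) = 0.054171 / 0.139692 ≈ 0.388

Now condition on the additional information:
Weight on poppy-seed meal=true, given the evidence: 0.58×0.13 = 0.075400
Denominator P(positive screen | actual drug use): 0.29×0.87 + 0.58×0.13 = 0.327700
P(poppy-seed meal | positive screen, actual drug use) = 0.075400/0.327700 ≈ 0.230
This is intercausal reasoning (explaining away): once actual drug use accounts for the positive screen, poppy-seed meal becomes less likely.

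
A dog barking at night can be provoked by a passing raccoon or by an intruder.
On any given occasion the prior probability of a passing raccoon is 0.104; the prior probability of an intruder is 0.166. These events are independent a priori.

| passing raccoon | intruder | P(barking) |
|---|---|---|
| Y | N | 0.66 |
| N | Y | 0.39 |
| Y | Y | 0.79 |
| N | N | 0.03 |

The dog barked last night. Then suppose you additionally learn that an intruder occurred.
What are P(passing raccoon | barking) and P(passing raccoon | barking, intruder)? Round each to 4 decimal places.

For the numerator, keep only passing raccoon=true terms: 0.057246 + 0.013639 = 0.070885
Denominator P(barking): 0.03·0.896·0.834 + 0.39·0.896·0.166 + 0.66·0.104·0.834 + 0.79·0.104·0.166 = 0.151310
P(passing raccoon | barking) = 0.070885/0.151310 ≈ 0.4685

Now also conditioning on intruder=true:
Numerator (weight on configurations with passing raccoon): 0.79·0.104 = 0.082160
Normalizer over all consistent configurations: 0.39·0.896 + 0.79·0.104 = 0.431600
Posterior = 0.082160 / 0.431600 ≈ 0.1904

P(passing raccoon | barking) ≈ 0.4685; P(passing raccoon | barking, intruder) ≈ 0.1904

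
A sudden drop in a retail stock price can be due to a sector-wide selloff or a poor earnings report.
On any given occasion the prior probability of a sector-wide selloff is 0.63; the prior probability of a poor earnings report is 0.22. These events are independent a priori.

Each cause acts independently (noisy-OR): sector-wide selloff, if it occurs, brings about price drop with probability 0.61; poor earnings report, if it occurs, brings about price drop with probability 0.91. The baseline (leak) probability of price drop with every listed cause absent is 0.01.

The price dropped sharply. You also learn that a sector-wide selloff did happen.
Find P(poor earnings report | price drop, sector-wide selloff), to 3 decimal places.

P(poor earnings report | price drop, sector-wide selloff) ≈ 0.307

Under noisy-OR, P(price drop | causes) = 1 − (1−0.01)·∏(1−qᵢ) over the active causes.
By total probability over both values of poor earnings report:
  P(price drop | sector-wide selloff) = 0.6139×0.78 + 0.965251×0.22
        = 0.478842 + 0.212355 = 0.691197
Configurations with poor earnings report contribute 0.212355, so
  P(poor earnings report | price drop, sector-wide selloff) = 0.212355 / 0.691197 ≈ 0.307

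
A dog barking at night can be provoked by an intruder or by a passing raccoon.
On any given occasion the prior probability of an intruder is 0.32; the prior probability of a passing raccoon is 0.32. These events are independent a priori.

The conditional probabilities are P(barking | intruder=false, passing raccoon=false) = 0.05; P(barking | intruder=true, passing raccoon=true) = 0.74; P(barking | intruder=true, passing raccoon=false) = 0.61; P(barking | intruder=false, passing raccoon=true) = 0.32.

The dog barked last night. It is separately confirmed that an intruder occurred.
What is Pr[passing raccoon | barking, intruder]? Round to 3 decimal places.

Numerator (weight on configurations with passing raccoon): 0.74×0.32 = 0.236800
Denominator P(barking | intruder): 0.61×0.68 + 0.74×0.32 = 0.651600
Posterior = 0.236800 / 0.651600 ≈ 0.363

Pr[passing raccoon | barking, intruder] ≈ 0.363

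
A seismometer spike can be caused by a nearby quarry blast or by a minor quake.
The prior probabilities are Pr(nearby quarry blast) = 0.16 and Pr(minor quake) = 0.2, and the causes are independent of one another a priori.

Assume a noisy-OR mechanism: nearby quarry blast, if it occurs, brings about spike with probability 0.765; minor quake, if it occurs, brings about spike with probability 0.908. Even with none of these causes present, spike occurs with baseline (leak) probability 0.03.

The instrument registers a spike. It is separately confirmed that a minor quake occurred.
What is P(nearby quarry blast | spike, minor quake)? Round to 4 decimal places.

P(nearby quarry blast | spike, minor quake) ≈ 0.1700

Under noisy-OR, P(spike | causes) = 1 − (1−0.03)·∏(1−qᵢ) over the active causes.
Enumerate both values of nearby quarry blast and weight by the priors:
  P(spike | minor quake) = 0.91076*0.84 + 0.979029*0.16
        = 0.765038 + 0.156645 = 0.921683
Keeping only the nearby quarry blast-present terms gives 0.156645, so
  P(nearby quarry blast | spike, minor quake) = 0.156645 / 0.921683 ≈ 0.1700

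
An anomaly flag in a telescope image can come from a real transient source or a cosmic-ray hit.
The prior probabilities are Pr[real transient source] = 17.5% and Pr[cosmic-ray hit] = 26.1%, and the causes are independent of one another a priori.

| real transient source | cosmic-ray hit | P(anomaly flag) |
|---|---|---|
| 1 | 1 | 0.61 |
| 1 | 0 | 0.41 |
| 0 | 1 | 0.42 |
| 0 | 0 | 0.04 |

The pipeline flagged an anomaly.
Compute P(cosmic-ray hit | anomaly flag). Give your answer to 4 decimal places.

For the numerator, keep only cosmic-ray hit=true terms: 0.090437 + 0.027862 = 0.118299
Denominator P(anomaly flag): 0.04×0.825×0.739 + 0.42×0.825×0.261 + 0.41×0.175×0.739 + 0.61×0.175×0.261 = 0.195709
Posterior = 0.118299 / 0.195709 ≈ 0.6045

P(cosmic-ray hit | anomaly flag) ≈ 0.6045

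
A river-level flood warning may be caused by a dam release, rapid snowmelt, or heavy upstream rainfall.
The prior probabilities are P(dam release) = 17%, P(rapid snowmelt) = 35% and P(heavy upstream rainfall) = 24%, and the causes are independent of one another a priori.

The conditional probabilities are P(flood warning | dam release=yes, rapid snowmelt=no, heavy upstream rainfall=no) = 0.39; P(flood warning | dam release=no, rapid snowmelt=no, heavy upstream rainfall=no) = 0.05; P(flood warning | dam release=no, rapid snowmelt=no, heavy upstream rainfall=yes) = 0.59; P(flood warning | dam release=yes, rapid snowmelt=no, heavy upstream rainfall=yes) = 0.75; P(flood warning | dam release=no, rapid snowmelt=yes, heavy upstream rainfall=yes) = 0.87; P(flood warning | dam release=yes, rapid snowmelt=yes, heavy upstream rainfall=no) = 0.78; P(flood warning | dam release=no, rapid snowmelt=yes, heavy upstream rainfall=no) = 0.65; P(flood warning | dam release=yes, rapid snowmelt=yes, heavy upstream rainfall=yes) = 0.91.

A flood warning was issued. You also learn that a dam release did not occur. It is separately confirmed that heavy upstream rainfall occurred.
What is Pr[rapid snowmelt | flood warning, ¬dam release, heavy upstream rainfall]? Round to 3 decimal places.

Sum P(flood warning|·) weighted by the priors over both values of rapid snowmelt:
  P(flood warning | ¬dam release, heavy upstream rainfall) = 0.59*0.65 + 0.87*0.35
        = 0.383500 + 0.304500 = 0.688000
Keeping only the rapid snowmelt-present terms gives 0.304500, so
  P(rapid snowmelt | flood warning, ¬dam release, heavy upstream rainfall) = 0.304500 / 0.688000 ≈ 0.443

Pr[rapid snowmelt | flood warning, ¬dam release, heavy upstream rainfall] ≈ 0.443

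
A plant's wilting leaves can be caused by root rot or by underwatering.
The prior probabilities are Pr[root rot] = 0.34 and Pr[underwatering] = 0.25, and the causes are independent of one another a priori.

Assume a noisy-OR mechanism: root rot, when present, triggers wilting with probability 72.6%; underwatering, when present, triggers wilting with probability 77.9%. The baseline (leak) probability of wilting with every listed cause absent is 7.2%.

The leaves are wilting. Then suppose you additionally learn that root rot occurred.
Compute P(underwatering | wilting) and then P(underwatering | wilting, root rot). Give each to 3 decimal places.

P(underwatering | wilting) ≈ 0.484; P(underwatering | wilting, root rot) ≈ 0.297

Under noisy-OR, P(wilting | causes) = 1 − (1−0.072)·∏(1−qᵢ) over the active causes.
Numerator (weight on configurations with underwatering): 0.131160 + 0.080224 = 0.211384
Denominator P(wilting): 0.072*0.66*0.75 + 0.794912*0.66*0.25 + 0.745728*0.34*0.75 + 0.943806*0.34*0.25 = 0.437185
P(underwatering | wilting) = 0.211384/0.437185 ≈ 0.484

Now also conditioning on root rot=true:
P(wilting | root rot) = 0.745728·0.75 + 0.943806·0.25 = 0.559296 + 0.235952 = 0.795248
Of this, 0.235952 comes from 0.943806·0.25 (the underwatering=true cases).
P(underwatering | wilting, root rot) = 0.235952 / 0.795248 ≈ 0.297
— root rot explains away the evidence for underwatering.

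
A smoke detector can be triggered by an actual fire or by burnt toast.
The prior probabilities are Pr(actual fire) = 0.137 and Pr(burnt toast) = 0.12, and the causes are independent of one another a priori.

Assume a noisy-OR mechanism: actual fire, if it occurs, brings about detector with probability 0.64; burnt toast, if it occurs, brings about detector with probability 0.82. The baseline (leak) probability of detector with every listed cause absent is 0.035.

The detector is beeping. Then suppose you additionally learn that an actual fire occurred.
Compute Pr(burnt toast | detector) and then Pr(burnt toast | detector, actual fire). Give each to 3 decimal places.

Under noisy-OR, P(detector | causes) = 1 − (1−0.035)·∏(1−qᵢ) over the active causes.
P(detector) = 0.035·0.863·0.88 + 0.8263·0.863·0.12 + 0.6526·0.137·0.88 + 0.937468·0.137·0.12 = 0.026580 + 0.085572 + 0.078677 + 0.015412 = 0.206241
Restricting to configurations with burnt toast present: 0.085572 + 0.015412 = 0.100984.
So P(burnt toast | detector) = 0.100984/0.206241 ≈ 0.490.

With the extra evidence:
Sum P(detector|·) weighted by the priors over both values of burnt toast:
  P(detector | actual fire) = 0.6526×0.88 + 0.937468×0.12
        = 0.574288 + 0.112496 = 0.686784
Configurations with burnt toast contribute 0.112496, so
  P(burnt toast | detector, actual fire) = 0.112496 / 0.686784 ≈ 0.164
— actual fire explains away the evidence for burnt toast.

Pr(burnt toast | detector) ≈ 0.490; Pr(burnt toast | detector, actual fire) ≈ 0.164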